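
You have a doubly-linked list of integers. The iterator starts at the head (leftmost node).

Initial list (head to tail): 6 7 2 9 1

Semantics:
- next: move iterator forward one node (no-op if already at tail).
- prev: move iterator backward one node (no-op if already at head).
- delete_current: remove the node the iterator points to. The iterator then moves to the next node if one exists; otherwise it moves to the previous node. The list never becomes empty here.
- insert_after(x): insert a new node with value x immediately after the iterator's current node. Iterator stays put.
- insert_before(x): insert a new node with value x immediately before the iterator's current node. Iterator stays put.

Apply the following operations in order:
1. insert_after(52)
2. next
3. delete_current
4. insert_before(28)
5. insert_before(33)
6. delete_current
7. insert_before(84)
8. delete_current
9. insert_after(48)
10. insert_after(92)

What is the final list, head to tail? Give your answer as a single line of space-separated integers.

After 1 (insert_after(52)): list=[6, 52, 7, 2, 9, 1] cursor@6
After 2 (next): list=[6, 52, 7, 2, 9, 1] cursor@52
After 3 (delete_current): list=[6, 7, 2, 9, 1] cursor@7
After 4 (insert_before(28)): list=[6, 28, 7, 2, 9, 1] cursor@7
After 5 (insert_before(33)): list=[6, 28, 33, 7, 2, 9, 1] cursor@7
After 6 (delete_current): list=[6, 28, 33, 2, 9, 1] cursor@2
After 7 (insert_before(84)): list=[6, 28, 33, 84, 2, 9, 1] cursor@2
After 8 (delete_current): list=[6, 28, 33, 84, 9, 1] cursor@9
After 9 (insert_after(48)): list=[6, 28, 33, 84, 9, 48, 1] cursor@9
After 10 (insert_after(92)): list=[6, 28, 33, 84, 9, 92, 48, 1] cursor@9

Answer: 6 28 33 84 9 92 48 1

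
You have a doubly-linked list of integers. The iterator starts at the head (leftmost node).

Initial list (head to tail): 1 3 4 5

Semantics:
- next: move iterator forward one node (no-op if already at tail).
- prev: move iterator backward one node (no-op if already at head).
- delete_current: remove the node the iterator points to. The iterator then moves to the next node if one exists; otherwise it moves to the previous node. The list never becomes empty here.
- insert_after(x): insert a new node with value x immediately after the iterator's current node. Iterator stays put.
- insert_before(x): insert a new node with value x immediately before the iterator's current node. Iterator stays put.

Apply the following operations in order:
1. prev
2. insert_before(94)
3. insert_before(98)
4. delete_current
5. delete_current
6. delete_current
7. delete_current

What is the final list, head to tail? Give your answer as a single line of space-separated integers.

Answer: 94 98

Derivation:
After 1 (prev): list=[1, 3, 4, 5] cursor@1
After 2 (insert_before(94)): list=[94, 1, 3, 4, 5] cursor@1
After 3 (insert_before(98)): list=[94, 98, 1, 3, 4, 5] cursor@1
After 4 (delete_current): list=[94, 98, 3, 4, 5] cursor@3
After 5 (delete_current): list=[94, 98, 4, 5] cursor@4
After 6 (delete_current): list=[94, 98, 5] cursor@5
After 7 (delete_current): list=[94, 98] cursor@98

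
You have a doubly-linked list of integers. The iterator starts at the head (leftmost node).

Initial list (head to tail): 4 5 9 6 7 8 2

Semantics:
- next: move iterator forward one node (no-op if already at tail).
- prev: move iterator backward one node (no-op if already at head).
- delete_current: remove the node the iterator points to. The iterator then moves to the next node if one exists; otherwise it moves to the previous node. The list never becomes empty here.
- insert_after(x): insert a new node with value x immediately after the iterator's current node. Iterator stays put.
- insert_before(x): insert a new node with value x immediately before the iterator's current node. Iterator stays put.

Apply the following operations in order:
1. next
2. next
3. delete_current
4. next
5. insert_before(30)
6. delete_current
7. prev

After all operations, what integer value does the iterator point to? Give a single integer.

After 1 (next): list=[4, 5, 9, 6, 7, 8, 2] cursor@5
After 2 (next): list=[4, 5, 9, 6, 7, 8, 2] cursor@9
After 3 (delete_current): list=[4, 5, 6, 7, 8, 2] cursor@6
After 4 (next): list=[4, 5, 6, 7, 8, 2] cursor@7
After 5 (insert_before(30)): list=[4, 5, 6, 30, 7, 8, 2] cursor@7
After 6 (delete_current): list=[4, 5, 6, 30, 8, 2] cursor@8
After 7 (prev): list=[4, 5, 6, 30, 8, 2] cursor@30

Answer: 30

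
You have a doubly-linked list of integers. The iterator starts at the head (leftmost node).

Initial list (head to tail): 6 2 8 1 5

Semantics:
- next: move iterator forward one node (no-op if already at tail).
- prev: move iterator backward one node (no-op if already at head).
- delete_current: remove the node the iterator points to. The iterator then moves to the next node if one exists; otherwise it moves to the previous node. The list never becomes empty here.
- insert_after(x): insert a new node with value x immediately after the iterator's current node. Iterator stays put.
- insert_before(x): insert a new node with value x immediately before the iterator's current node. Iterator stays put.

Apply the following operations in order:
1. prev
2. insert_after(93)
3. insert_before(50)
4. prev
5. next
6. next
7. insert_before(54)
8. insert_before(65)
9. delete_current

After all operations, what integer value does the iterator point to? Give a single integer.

Answer: 2

Derivation:
After 1 (prev): list=[6, 2, 8, 1, 5] cursor@6
After 2 (insert_after(93)): list=[6, 93, 2, 8, 1, 5] cursor@6
After 3 (insert_before(50)): list=[50, 6, 93, 2, 8, 1, 5] cursor@6
After 4 (prev): list=[50, 6, 93, 2, 8, 1, 5] cursor@50
After 5 (next): list=[50, 6, 93, 2, 8, 1, 5] cursor@6
After 6 (next): list=[50, 6, 93, 2, 8, 1, 5] cursor@93
After 7 (insert_before(54)): list=[50, 6, 54, 93, 2, 8, 1, 5] cursor@93
After 8 (insert_before(65)): list=[50, 6, 54, 65, 93, 2, 8, 1, 5] cursor@93
After 9 (delete_current): list=[50, 6, 54, 65, 2, 8, 1, 5] cursor@2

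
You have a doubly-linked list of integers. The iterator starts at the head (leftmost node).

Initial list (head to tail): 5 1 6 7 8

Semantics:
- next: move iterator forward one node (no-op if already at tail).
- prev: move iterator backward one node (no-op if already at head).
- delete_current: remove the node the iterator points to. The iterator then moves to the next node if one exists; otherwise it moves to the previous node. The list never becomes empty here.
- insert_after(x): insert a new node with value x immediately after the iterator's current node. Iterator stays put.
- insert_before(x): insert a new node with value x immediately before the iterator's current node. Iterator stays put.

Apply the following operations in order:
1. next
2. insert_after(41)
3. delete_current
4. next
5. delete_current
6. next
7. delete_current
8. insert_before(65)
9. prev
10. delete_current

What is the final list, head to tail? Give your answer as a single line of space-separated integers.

After 1 (next): list=[5, 1, 6, 7, 8] cursor@1
After 2 (insert_after(41)): list=[5, 1, 41, 6, 7, 8] cursor@1
After 3 (delete_current): list=[5, 41, 6, 7, 8] cursor@41
After 4 (next): list=[5, 41, 6, 7, 8] cursor@6
After 5 (delete_current): list=[5, 41, 7, 8] cursor@7
After 6 (next): list=[5, 41, 7, 8] cursor@8
After 7 (delete_current): list=[5, 41, 7] cursor@7
After 8 (insert_before(65)): list=[5, 41, 65, 7] cursor@7
After 9 (prev): list=[5, 41, 65, 7] cursor@65
After 10 (delete_current): list=[5, 41, 7] cursor@7

Answer: 5 41 7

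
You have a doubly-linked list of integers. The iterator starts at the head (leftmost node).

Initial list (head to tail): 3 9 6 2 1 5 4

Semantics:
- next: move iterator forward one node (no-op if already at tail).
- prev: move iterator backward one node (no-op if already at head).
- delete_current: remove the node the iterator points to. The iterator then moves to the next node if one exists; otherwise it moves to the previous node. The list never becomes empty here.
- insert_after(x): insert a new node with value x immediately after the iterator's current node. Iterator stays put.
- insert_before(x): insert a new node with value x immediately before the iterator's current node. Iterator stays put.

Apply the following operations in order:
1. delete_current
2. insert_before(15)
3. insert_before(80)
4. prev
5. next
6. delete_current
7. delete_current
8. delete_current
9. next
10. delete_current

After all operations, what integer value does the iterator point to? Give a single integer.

Answer: 4

Derivation:
After 1 (delete_current): list=[9, 6, 2, 1, 5, 4] cursor@9
After 2 (insert_before(15)): list=[15, 9, 6, 2, 1, 5, 4] cursor@9
After 3 (insert_before(80)): list=[15, 80, 9, 6, 2, 1, 5, 4] cursor@9
After 4 (prev): list=[15, 80, 9, 6, 2, 1, 5, 4] cursor@80
After 5 (next): list=[15, 80, 9, 6, 2, 1, 5, 4] cursor@9
After 6 (delete_current): list=[15, 80, 6, 2, 1, 5, 4] cursor@6
After 7 (delete_current): list=[15, 80, 2, 1, 5, 4] cursor@2
After 8 (delete_current): list=[15, 80, 1, 5, 4] cursor@1
After 9 (next): list=[15, 80, 1, 5, 4] cursor@5
After 10 (delete_current): list=[15, 80, 1, 4] cursor@4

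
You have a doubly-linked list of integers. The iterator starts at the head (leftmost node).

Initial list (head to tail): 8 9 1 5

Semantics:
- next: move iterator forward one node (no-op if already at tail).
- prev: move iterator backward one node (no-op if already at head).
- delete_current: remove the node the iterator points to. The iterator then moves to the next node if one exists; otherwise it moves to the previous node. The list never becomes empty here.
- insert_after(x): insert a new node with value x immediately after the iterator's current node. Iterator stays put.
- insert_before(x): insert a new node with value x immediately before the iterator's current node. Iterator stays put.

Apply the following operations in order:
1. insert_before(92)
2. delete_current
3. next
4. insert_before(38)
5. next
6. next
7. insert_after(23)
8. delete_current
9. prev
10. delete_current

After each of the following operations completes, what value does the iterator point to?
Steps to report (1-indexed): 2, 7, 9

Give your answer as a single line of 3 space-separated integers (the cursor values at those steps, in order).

Answer: 9 5 1

Derivation:
After 1 (insert_before(92)): list=[92, 8, 9, 1, 5] cursor@8
After 2 (delete_current): list=[92, 9, 1, 5] cursor@9
After 3 (next): list=[92, 9, 1, 5] cursor@1
After 4 (insert_before(38)): list=[92, 9, 38, 1, 5] cursor@1
After 5 (next): list=[92, 9, 38, 1, 5] cursor@5
After 6 (next): list=[92, 9, 38, 1, 5] cursor@5
After 7 (insert_after(23)): list=[92, 9, 38, 1, 5, 23] cursor@5
After 8 (delete_current): list=[92, 9, 38, 1, 23] cursor@23
After 9 (prev): list=[92, 9, 38, 1, 23] cursor@1
After 10 (delete_current): list=[92, 9, 38, 23] cursor@23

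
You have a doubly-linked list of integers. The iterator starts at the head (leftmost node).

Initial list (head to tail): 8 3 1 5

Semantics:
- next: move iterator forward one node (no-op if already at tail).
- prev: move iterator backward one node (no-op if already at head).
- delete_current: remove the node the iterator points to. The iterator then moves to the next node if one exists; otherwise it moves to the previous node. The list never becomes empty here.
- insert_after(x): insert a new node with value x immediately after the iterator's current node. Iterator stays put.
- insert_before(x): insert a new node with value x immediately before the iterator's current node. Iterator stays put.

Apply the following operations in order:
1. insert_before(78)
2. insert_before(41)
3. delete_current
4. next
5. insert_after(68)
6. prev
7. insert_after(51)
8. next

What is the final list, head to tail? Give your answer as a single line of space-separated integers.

After 1 (insert_before(78)): list=[78, 8, 3, 1, 5] cursor@8
After 2 (insert_before(41)): list=[78, 41, 8, 3, 1, 5] cursor@8
After 3 (delete_current): list=[78, 41, 3, 1, 5] cursor@3
After 4 (next): list=[78, 41, 3, 1, 5] cursor@1
After 5 (insert_after(68)): list=[78, 41, 3, 1, 68, 5] cursor@1
After 6 (prev): list=[78, 41, 3, 1, 68, 5] cursor@3
After 7 (insert_after(51)): list=[78, 41, 3, 51, 1, 68, 5] cursor@3
After 8 (next): list=[78, 41, 3, 51, 1, 68, 5] cursor@51

Answer: 78 41 3 51 1 68 5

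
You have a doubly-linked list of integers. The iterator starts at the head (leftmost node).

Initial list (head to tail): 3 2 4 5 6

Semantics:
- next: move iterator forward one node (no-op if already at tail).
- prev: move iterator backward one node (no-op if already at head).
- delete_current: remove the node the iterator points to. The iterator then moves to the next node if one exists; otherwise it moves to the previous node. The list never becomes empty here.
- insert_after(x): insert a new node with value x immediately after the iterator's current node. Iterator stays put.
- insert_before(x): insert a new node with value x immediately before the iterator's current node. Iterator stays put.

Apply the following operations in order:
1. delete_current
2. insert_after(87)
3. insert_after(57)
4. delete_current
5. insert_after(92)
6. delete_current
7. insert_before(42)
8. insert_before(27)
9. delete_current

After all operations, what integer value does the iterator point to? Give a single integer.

Answer: 87

Derivation:
After 1 (delete_current): list=[2, 4, 5, 6] cursor@2
After 2 (insert_after(87)): list=[2, 87, 4, 5, 6] cursor@2
After 3 (insert_after(57)): list=[2, 57, 87, 4, 5, 6] cursor@2
After 4 (delete_current): list=[57, 87, 4, 5, 6] cursor@57
After 5 (insert_after(92)): list=[57, 92, 87, 4, 5, 6] cursor@57
After 6 (delete_current): list=[92, 87, 4, 5, 6] cursor@92
After 7 (insert_before(42)): list=[42, 92, 87, 4, 5, 6] cursor@92
After 8 (insert_before(27)): list=[42, 27, 92, 87, 4, 5, 6] cursor@92
After 9 (delete_current): list=[42, 27, 87, 4, 5, 6] cursor@87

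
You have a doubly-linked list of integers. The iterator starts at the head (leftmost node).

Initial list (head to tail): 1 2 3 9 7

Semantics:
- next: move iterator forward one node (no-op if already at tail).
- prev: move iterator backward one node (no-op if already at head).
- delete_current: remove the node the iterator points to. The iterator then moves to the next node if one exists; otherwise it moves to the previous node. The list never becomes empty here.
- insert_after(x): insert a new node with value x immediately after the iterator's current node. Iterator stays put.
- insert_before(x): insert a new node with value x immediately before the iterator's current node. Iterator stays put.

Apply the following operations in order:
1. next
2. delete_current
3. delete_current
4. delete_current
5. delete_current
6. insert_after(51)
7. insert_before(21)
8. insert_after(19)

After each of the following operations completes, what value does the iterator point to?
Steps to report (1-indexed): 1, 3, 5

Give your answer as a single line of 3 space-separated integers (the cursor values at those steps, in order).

After 1 (next): list=[1, 2, 3, 9, 7] cursor@2
After 2 (delete_current): list=[1, 3, 9, 7] cursor@3
After 3 (delete_current): list=[1, 9, 7] cursor@9
After 4 (delete_current): list=[1, 7] cursor@7
After 5 (delete_current): list=[1] cursor@1
After 6 (insert_after(51)): list=[1, 51] cursor@1
After 7 (insert_before(21)): list=[21, 1, 51] cursor@1
After 8 (insert_after(19)): list=[21, 1, 19, 51] cursor@1

Answer: 2 9 1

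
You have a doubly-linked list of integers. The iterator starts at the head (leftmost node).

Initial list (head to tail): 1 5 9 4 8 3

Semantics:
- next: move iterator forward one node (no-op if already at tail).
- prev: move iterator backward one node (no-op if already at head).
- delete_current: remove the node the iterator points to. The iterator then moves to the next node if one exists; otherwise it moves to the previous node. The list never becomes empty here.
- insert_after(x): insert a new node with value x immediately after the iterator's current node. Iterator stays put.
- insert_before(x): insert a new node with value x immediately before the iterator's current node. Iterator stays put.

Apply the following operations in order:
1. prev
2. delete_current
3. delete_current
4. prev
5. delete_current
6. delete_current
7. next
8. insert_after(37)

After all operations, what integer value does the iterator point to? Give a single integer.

Answer: 3

Derivation:
After 1 (prev): list=[1, 5, 9, 4, 8, 3] cursor@1
After 2 (delete_current): list=[5, 9, 4, 8, 3] cursor@5
After 3 (delete_current): list=[9, 4, 8, 3] cursor@9
After 4 (prev): list=[9, 4, 8, 3] cursor@9
After 5 (delete_current): list=[4, 8, 3] cursor@4
After 6 (delete_current): list=[8, 3] cursor@8
After 7 (next): list=[8, 3] cursor@3
After 8 (insert_after(37)): list=[8, 3, 37] cursor@3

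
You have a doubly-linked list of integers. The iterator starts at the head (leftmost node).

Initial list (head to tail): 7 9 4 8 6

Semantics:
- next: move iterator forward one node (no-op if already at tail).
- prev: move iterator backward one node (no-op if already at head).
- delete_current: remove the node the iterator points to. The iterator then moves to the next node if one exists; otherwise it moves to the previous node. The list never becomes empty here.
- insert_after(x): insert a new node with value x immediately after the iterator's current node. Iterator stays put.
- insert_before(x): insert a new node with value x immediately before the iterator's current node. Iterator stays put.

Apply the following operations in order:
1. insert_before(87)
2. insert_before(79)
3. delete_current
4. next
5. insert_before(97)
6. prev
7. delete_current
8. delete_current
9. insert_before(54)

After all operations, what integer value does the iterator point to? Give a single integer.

After 1 (insert_before(87)): list=[87, 7, 9, 4, 8, 6] cursor@7
After 2 (insert_before(79)): list=[87, 79, 7, 9, 4, 8, 6] cursor@7
After 3 (delete_current): list=[87, 79, 9, 4, 8, 6] cursor@9
After 4 (next): list=[87, 79, 9, 4, 8, 6] cursor@4
After 5 (insert_before(97)): list=[87, 79, 9, 97, 4, 8, 6] cursor@4
After 6 (prev): list=[87, 79, 9, 97, 4, 8, 6] cursor@97
After 7 (delete_current): list=[87, 79, 9, 4, 8, 6] cursor@4
After 8 (delete_current): list=[87, 79, 9, 8, 6] cursor@8
After 9 (insert_before(54)): list=[87, 79, 9, 54, 8, 6] cursor@8

Answer: 8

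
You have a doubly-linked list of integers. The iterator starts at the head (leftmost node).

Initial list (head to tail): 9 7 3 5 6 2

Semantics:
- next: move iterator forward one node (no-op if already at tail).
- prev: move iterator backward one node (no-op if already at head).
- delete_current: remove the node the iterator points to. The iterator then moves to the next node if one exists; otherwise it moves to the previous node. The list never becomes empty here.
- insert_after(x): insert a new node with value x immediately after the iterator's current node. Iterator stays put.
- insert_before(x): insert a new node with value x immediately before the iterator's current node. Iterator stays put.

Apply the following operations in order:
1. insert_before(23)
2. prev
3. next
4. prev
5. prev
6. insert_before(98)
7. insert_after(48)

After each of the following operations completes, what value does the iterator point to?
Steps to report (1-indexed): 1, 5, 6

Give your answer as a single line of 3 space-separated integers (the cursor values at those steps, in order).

After 1 (insert_before(23)): list=[23, 9, 7, 3, 5, 6, 2] cursor@9
After 2 (prev): list=[23, 9, 7, 3, 5, 6, 2] cursor@23
After 3 (next): list=[23, 9, 7, 3, 5, 6, 2] cursor@9
After 4 (prev): list=[23, 9, 7, 3, 5, 6, 2] cursor@23
After 5 (prev): list=[23, 9, 7, 3, 5, 6, 2] cursor@23
After 6 (insert_before(98)): list=[98, 23, 9, 7, 3, 5, 6, 2] cursor@23
After 7 (insert_after(48)): list=[98, 23, 48, 9, 7, 3, 5, 6, 2] cursor@23

Answer: 9 23 23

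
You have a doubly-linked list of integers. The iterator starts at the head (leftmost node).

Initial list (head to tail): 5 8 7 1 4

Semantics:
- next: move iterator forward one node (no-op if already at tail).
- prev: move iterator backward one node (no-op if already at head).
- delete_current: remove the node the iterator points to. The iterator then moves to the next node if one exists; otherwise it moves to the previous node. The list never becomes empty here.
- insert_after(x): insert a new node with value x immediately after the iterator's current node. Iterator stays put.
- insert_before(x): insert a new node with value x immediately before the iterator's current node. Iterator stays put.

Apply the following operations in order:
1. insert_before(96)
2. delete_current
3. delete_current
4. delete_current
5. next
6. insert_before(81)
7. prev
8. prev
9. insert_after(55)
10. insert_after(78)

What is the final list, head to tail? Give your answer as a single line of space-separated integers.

Answer: 96 1 78 55 81 4

Derivation:
After 1 (insert_before(96)): list=[96, 5, 8, 7, 1, 4] cursor@5
After 2 (delete_current): list=[96, 8, 7, 1, 4] cursor@8
After 3 (delete_current): list=[96, 7, 1, 4] cursor@7
After 4 (delete_current): list=[96, 1, 4] cursor@1
After 5 (next): list=[96, 1, 4] cursor@4
After 6 (insert_before(81)): list=[96, 1, 81, 4] cursor@4
After 7 (prev): list=[96, 1, 81, 4] cursor@81
After 8 (prev): list=[96, 1, 81, 4] cursor@1
After 9 (insert_after(55)): list=[96, 1, 55, 81, 4] cursor@1
After 10 (insert_after(78)): list=[96, 1, 78, 55, 81, 4] cursor@1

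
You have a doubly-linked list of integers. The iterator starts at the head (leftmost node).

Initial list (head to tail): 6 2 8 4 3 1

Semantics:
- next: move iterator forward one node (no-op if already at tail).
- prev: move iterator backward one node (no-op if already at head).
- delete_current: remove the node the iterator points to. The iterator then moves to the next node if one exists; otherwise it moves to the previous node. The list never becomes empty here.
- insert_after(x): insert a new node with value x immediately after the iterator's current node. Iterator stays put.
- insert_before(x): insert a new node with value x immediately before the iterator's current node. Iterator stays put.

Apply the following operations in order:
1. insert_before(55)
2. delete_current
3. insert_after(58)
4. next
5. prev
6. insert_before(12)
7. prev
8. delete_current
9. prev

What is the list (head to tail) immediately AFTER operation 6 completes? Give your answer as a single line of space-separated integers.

Answer: 55 12 2 58 8 4 3 1

Derivation:
After 1 (insert_before(55)): list=[55, 6, 2, 8, 4, 3, 1] cursor@6
After 2 (delete_current): list=[55, 2, 8, 4, 3, 1] cursor@2
After 3 (insert_after(58)): list=[55, 2, 58, 8, 4, 3, 1] cursor@2
After 4 (next): list=[55, 2, 58, 8, 4, 3, 1] cursor@58
After 5 (prev): list=[55, 2, 58, 8, 4, 3, 1] cursor@2
After 6 (insert_before(12)): list=[55, 12, 2, 58, 8, 4, 3, 1] cursor@2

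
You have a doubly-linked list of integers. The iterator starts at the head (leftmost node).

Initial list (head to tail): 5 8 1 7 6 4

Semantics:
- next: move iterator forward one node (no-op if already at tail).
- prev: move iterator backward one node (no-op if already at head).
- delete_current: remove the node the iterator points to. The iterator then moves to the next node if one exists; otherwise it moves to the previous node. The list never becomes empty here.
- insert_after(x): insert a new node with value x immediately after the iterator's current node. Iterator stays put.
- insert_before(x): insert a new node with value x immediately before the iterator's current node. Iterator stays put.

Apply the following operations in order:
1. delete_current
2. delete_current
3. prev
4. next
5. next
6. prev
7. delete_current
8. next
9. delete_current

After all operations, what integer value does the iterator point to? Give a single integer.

Answer: 6

Derivation:
After 1 (delete_current): list=[8, 1, 7, 6, 4] cursor@8
After 2 (delete_current): list=[1, 7, 6, 4] cursor@1
After 3 (prev): list=[1, 7, 6, 4] cursor@1
After 4 (next): list=[1, 7, 6, 4] cursor@7
After 5 (next): list=[1, 7, 6, 4] cursor@6
After 6 (prev): list=[1, 7, 6, 4] cursor@7
After 7 (delete_current): list=[1, 6, 4] cursor@6
After 8 (next): list=[1, 6, 4] cursor@4
After 9 (delete_current): list=[1, 6] cursor@6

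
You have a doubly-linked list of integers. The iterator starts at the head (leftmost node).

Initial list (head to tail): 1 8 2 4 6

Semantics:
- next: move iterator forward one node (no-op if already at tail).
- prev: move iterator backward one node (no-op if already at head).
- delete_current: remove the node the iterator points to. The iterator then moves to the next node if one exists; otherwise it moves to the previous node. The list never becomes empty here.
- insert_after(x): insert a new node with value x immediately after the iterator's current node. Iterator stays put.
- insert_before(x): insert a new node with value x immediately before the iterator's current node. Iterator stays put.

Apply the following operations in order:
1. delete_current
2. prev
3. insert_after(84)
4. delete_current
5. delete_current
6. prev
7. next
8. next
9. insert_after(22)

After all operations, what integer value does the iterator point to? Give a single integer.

Answer: 6

Derivation:
After 1 (delete_current): list=[8, 2, 4, 6] cursor@8
After 2 (prev): list=[8, 2, 4, 6] cursor@8
After 3 (insert_after(84)): list=[8, 84, 2, 4, 6] cursor@8
After 4 (delete_current): list=[84, 2, 4, 6] cursor@84
After 5 (delete_current): list=[2, 4, 6] cursor@2
After 6 (prev): list=[2, 4, 6] cursor@2
After 7 (next): list=[2, 4, 6] cursor@4
After 8 (next): list=[2, 4, 6] cursor@6
After 9 (insert_after(22)): list=[2, 4, 6, 22] cursor@6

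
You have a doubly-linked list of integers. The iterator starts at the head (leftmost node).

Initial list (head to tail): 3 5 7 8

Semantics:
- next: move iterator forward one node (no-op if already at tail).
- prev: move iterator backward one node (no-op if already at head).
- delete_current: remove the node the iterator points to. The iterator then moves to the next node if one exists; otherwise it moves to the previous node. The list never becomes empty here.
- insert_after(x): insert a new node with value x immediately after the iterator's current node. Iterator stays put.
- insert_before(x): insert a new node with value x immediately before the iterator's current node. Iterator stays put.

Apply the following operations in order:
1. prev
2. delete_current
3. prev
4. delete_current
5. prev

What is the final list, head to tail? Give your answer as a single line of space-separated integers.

After 1 (prev): list=[3, 5, 7, 8] cursor@3
After 2 (delete_current): list=[5, 7, 8] cursor@5
After 3 (prev): list=[5, 7, 8] cursor@5
After 4 (delete_current): list=[7, 8] cursor@7
After 5 (prev): list=[7, 8] cursor@7

Answer: 7 8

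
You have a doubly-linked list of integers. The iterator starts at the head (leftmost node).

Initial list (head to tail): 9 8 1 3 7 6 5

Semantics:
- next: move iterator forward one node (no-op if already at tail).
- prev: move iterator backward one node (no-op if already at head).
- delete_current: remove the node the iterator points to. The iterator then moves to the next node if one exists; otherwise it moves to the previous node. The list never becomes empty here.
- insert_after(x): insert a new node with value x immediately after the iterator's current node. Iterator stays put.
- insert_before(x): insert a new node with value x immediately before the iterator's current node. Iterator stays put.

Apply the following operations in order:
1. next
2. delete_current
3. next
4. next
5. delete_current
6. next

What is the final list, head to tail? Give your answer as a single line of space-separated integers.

After 1 (next): list=[9, 8, 1, 3, 7, 6, 5] cursor@8
After 2 (delete_current): list=[9, 1, 3, 7, 6, 5] cursor@1
After 3 (next): list=[9, 1, 3, 7, 6, 5] cursor@3
After 4 (next): list=[9, 1, 3, 7, 6, 5] cursor@7
After 5 (delete_current): list=[9, 1, 3, 6, 5] cursor@6
After 6 (next): list=[9, 1, 3, 6, 5] cursor@5

Answer: 9 1 3 6 5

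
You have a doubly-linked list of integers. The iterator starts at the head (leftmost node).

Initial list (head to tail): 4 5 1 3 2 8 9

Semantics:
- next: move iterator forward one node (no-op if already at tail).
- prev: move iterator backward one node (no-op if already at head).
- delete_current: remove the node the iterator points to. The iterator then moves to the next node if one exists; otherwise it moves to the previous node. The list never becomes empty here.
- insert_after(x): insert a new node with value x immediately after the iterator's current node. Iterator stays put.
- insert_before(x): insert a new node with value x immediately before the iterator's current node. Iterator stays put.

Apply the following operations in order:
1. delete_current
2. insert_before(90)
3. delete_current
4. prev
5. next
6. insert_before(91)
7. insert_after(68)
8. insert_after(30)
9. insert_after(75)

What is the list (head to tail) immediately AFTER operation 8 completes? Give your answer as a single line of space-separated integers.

After 1 (delete_current): list=[5, 1, 3, 2, 8, 9] cursor@5
After 2 (insert_before(90)): list=[90, 5, 1, 3, 2, 8, 9] cursor@5
After 3 (delete_current): list=[90, 1, 3, 2, 8, 9] cursor@1
After 4 (prev): list=[90, 1, 3, 2, 8, 9] cursor@90
After 5 (next): list=[90, 1, 3, 2, 8, 9] cursor@1
After 6 (insert_before(91)): list=[90, 91, 1, 3, 2, 8, 9] cursor@1
After 7 (insert_after(68)): list=[90, 91, 1, 68, 3, 2, 8, 9] cursor@1
After 8 (insert_after(30)): list=[90, 91, 1, 30, 68, 3, 2, 8, 9] cursor@1

Answer: 90 91 1 30 68 3 2 8 9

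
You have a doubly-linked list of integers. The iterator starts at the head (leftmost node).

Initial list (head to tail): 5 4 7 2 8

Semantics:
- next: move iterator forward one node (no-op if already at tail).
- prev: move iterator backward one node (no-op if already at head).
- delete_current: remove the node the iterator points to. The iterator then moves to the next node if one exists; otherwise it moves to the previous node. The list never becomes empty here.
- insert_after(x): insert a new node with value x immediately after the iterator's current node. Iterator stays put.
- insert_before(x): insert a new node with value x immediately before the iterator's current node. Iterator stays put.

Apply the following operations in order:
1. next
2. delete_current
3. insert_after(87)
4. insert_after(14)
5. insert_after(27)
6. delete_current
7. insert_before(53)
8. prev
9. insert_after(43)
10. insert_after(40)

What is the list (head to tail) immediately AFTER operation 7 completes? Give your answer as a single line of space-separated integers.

After 1 (next): list=[5, 4, 7, 2, 8] cursor@4
After 2 (delete_current): list=[5, 7, 2, 8] cursor@7
After 3 (insert_after(87)): list=[5, 7, 87, 2, 8] cursor@7
After 4 (insert_after(14)): list=[5, 7, 14, 87, 2, 8] cursor@7
After 5 (insert_after(27)): list=[5, 7, 27, 14, 87, 2, 8] cursor@7
After 6 (delete_current): list=[5, 27, 14, 87, 2, 8] cursor@27
After 7 (insert_before(53)): list=[5, 53, 27, 14, 87, 2, 8] cursor@27

Answer: 5 53 27 14 87 2 8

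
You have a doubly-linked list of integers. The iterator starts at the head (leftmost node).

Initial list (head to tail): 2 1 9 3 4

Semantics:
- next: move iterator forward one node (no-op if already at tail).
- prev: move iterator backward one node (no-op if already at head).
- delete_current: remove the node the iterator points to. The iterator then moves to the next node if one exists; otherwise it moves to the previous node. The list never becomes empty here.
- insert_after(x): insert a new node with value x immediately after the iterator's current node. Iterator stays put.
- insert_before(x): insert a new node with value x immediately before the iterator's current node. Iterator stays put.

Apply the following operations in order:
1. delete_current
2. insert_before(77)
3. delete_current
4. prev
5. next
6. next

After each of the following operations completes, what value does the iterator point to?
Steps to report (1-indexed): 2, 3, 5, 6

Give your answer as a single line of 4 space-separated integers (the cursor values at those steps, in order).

Answer: 1 9 9 3

Derivation:
After 1 (delete_current): list=[1, 9, 3, 4] cursor@1
After 2 (insert_before(77)): list=[77, 1, 9, 3, 4] cursor@1
After 3 (delete_current): list=[77, 9, 3, 4] cursor@9
After 4 (prev): list=[77, 9, 3, 4] cursor@77
After 5 (next): list=[77, 9, 3, 4] cursor@9
After 6 (next): list=[77, 9, 3, 4] cursor@3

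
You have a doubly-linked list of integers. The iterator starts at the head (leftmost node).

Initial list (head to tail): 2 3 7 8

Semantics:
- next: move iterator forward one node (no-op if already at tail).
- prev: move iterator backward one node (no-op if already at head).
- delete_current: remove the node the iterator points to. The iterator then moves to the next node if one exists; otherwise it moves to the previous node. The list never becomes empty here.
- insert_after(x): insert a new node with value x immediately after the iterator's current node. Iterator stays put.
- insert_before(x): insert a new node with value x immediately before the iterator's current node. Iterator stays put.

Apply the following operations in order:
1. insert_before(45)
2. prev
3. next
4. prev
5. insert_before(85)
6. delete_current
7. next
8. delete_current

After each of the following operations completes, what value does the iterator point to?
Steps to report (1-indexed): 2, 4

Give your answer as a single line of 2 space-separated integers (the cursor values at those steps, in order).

Answer: 45 45

Derivation:
After 1 (insert_before(45)): list=[45, 2, 3, 7, 8] cursor@2
After 2 (prev): list=[45, 2, 3, 7, 8] cursor@45
After 3 (next): list=[45, 2, 3, 7, 8] cursor@2
After 4 (prev): list=[45, 2, 3, 7, 8] cursor@45
After 5 (insert_before(85)): list=[85, 45, 2, 3, 7, 8] cursor@45
After 6 (delete_current): list=[85, 2, 3, 7, 8] cursor@2
After 7 (next): list=[85, 2, 3, 7, 8] cursor@3
After 8 (delete_current): list=[85, 2, 7, 8] cursor@7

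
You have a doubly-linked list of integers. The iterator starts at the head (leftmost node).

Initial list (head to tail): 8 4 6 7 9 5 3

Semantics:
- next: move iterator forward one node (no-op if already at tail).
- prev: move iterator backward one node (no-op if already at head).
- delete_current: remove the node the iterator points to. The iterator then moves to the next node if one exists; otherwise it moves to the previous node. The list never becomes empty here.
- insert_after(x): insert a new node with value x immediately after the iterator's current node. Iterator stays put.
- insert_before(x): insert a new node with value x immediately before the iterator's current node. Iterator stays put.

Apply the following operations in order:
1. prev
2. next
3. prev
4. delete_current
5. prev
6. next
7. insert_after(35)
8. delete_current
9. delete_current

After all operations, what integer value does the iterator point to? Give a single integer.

After 1 (prev): list=[8, 4, 6, 7, 9, 5, 3] cursor@8
After 2 (next): list=[8, 4, 6, 7, 9, 5, 3] cursor@4
After 3 (prev): list=[8, 4, 6, 7, 9, 5, 3] cursor@8
After 4 (delete_current): list=[4, 6, 7, 9, 5, 3] cursor@4
After 5 (prev): list=[4, 6, 7, 9, 5, 3] cursor@4
After 6 (next): list=[4, 6, 7, 9, 5, 3] cursor@6
After 7 (insert_after(35)): list=[4, 6, 35, 7, 9, 5, 3] cursor@6
After 8 (delete_current): list=[4, 35, 7, 9, 5, 3] cursor@35
After 9 (delete_current): list=[4, 7, 9, 5, 3] cursor@7

Answer: 7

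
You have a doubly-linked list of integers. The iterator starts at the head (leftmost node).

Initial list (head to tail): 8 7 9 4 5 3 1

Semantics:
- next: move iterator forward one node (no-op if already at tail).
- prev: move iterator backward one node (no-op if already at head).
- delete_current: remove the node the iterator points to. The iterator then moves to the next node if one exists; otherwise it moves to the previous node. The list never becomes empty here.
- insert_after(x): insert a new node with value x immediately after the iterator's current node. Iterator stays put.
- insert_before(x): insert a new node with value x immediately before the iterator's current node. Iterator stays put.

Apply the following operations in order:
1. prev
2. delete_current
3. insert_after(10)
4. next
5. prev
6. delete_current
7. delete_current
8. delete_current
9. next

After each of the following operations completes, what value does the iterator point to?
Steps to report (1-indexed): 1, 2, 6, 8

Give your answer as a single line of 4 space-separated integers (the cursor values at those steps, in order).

After 1 (prev): list=[8, 7, 9, 4, 5, 3, 1] cursor@8
After 2 (delete_current): list=[7, 9, 4, 5, 3, 1] cursor@7
After 3 (insert_after(10)): list=[7, 10, 9, 4, 5, 3, 1] cursor@7
After 4 (next): list=[7, 10, 9, 4, 5, 3, 1] cursor@10
After 5 (prev): list=[7, 10, 9, 4, 5, 3, 1] cursor@7
After 6 (delete_current): list=[10, 9, 4, 5, 3, 1] cursor@10
After 7 (delete_current): list=[9, 4, 5, 3, 1] cursor@9
After 8 (delete_current): list=[4, 5, 3, 1] cursor@4
After 9 (next): list=[4, 5, 3, 1] cursor@5

Answer: 8 7 10 4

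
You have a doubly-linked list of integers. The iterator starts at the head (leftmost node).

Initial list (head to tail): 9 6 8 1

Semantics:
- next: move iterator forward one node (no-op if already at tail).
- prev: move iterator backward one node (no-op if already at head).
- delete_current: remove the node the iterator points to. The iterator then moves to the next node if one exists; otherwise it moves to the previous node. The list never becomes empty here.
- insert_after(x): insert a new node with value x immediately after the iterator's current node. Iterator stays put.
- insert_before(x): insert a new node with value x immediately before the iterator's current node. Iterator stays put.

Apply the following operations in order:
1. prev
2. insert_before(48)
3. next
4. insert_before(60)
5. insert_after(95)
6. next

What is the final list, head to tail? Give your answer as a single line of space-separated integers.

After 1 (prev): list=[9, 6, 8, 1] cursor@9
After 2 (insert_before(48)): list=[48, 9, 6, 8, 1] cursor@9
After 3 (next): list=[48, 9, 6, 8, 1] cursor@6
After 4 (insert_before(60)): list=[48, 9, 60, 6, 8, 1] cursor@6
After 5 (insert_after(95)): list=[48, 9, 60, 6, 95, 8, 1] cursor@6
After 6 (next): list=[48, 9, 60, 6, 95, 8, 1] cursor@95

Answer: 48 9 60 6 95 8 1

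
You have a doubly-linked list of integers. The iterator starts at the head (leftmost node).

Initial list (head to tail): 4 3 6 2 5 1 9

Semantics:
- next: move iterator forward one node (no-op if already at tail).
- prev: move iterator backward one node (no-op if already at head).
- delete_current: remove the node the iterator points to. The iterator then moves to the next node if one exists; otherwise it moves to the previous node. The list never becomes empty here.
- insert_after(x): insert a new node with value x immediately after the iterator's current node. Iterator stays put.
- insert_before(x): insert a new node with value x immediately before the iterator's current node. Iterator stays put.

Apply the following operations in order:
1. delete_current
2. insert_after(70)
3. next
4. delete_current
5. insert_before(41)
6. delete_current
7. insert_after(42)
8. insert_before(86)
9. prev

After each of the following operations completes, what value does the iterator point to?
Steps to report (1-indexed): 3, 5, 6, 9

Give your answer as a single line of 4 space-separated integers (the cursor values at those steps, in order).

Answer: 70 6 2 86

Derivation:
After 1 (delete_current): list=[3, 6, 2, 5, 1, 9] cursor@3
After 2 (insert_after(70)): list=[3, 70, 6, 2, 5, 1, 9] cursor@3
After 3 (next): list=[3, 70, 6, 2, 5, 1, 9] cursor@70
After 4 (delete_current): list=[3, 6, 2, 5, 1, 9] cursor@6
After 5 (insert_before(41)): list=[3, 41, 6, 2, 5, 1, 9] cursor@6
After 6 (delete_current): list=[3, 41, 2, 5, 1, 9] cursor@2
After 7 (insert_after(42)): list=[3, 41, 2, 42, 5, 1, 9] cursor@2
After 8 (insert_before(86)): list=[3, 41, 86, 2, 42, 5, 1, 9] cursor@2
After 9 (prev): list=[3, 41, 86, 2, 42, 5, 1, 9] cursor@86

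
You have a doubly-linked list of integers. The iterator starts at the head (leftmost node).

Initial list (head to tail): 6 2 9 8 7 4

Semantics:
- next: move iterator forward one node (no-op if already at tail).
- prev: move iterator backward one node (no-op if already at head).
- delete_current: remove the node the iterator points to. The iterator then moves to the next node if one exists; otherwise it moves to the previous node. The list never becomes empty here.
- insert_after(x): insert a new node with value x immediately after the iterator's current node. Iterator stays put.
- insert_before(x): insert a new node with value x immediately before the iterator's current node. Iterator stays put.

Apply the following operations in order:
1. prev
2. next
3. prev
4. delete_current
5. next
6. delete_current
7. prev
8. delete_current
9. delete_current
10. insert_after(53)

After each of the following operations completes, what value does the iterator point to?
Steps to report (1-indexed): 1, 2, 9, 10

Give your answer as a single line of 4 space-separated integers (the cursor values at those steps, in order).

After 1 (prev): list=[6, 2, 9, 8, 7, 4] cursor@6
After 2 (next): list=[6, 2, 9, 8, 7, 4] cursor@2
After 3 (prev): list=[6, 2, 9, 8, 7, 4] cursor@6
After 4 (delete_current): list=[2, 9, 8, 7, 4] cursor@2
After 5 (next): list=[2, 9, 8, 7, 4] cursor@9
After 6 (delete_current): list=[2, 8, 7, 4] cursor@8
After 7 (prev): list=[2, 8, 7, 4] cursor@2
After 8 (delete_current): list=[8, 7, 4] cursor@8
After 9 (delete_current): list=[7, 4] cursor@7
After 10 (insert_after(53)): list=[7, 53, 4] cursor@7

Answer: 6 2 7 7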